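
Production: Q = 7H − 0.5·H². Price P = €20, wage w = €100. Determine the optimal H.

H* = 2

The marginal product of H is MP_H = 7 − H.
A price-taking firm hires until the value of the marginal product equals the wage: P·MP_H = w, so 20·(7 − H) = 100.
Then 7 − H = 5, giving H = 2.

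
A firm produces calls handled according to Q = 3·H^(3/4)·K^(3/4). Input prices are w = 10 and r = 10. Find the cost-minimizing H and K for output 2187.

H* = 81, K* = 81

Cost minimization requires the marginal rate of technical substitution to equal the input-price ratio: MP_H/MP_K = w/r.
Here MP_H/MP_K = (3/4)·(K/H)/(3/4) = (K/H). Setting this equal to 10/10 = 1 gives K = H.
Substituting into Q = 2187: 3·H^(3/4)·(H)^(3/4) = 2187.
Solving, H = 81 and K = 81.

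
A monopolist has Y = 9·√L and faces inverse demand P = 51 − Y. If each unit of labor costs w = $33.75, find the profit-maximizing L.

L* = 4

Marginal revenue from the inverse demand is MR = 51 − 2Y.
The marginal product is MP_L = 4.5·L^(-1/2).
A monopolist hires until marginal revenue product equals the wage: MR·MP_L = w.
At L, Y = 9·√L. Substituting and solving: (51 − 18·√L)·4.5·L^(-1/2) = 33.75 gives L = 4.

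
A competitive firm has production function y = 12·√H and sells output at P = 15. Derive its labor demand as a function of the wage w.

MP_H = (1/2)·12·H^(-1/2) = 6·H^(-1/2).
Setting P·MP_H = w: 90·H^(-1/2) = w.
Solving for H: H^(-1/2) = w/90, so H = (90/w)^(2).

H(w) = 8100/w²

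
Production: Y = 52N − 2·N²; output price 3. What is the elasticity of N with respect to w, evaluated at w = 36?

ε = -0.3

From P·MP_N = w with MP_N = 52 − 4N, labor demand is N(w) = (52 − w/3)/4.
dN/dw = −1/(12) = -1/12.
At w = 36, N = 10, so ε = (dN/dw)·(w/N) = (-1/12)·(36/10) = -0.3.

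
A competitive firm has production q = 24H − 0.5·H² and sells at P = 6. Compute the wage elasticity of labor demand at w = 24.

From P·MP_H = w with MP_H = 24 − H, labor demand is H(w) = 24 − w/6.
dH/dw = −1/(6) = -1/6.
At w = 24, H = 20, so ε = (dH/dw)·(w/H) = (-1/6)·(24/20) = -0.2.

ε = -0.2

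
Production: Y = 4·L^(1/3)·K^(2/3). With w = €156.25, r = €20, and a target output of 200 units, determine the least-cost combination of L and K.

Cost minimization requires the marginal rate of technical substitution to equal the input-price ratio: MP_L/MP_K = w/r.
Here MP_L/MP_K = (1/3)·(K/L)/(2/3) = 0.5·(K/L). Setting this equal to 156.25/20 = 7.8125 gives K = 15.625L.
Substituting into Y = 200: 4·L^(1/3)·(15.625L)^(2/3) = 200.
Solving, L = 8 and K = 125.

L* = 8, K* = 125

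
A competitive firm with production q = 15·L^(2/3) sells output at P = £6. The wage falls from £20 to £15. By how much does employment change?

ΔL = 37

From P·MP_L = w with MP_L = 10·L^(-1/3), the labor demand is L(w) = (60/w)^(3).
At w = 20: L = 27. At w = 15: L = 64.
ΔL = 64 − 27 = 37.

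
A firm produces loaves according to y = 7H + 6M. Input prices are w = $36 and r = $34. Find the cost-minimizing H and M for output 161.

H* = 23, M* = 0

The inputs are perfect substitutes, so the firm uses whichever has the lower cost per unit of output.
Cost per unit of output via H is w/7 = 36/7; via M it is r/6 = 17/3. H is cheaper.
Producing y = 161 with H alone: H = 23, M = 0.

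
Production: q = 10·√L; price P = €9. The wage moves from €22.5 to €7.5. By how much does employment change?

From P·MP_L = w with MP_L = 5·L^(-1/2), the labor demand is L(w) = (45/w)^(2).
At w = 22.5: L = 4. At w = 7.5: L = 36.
ΔL = 36 − 4 = 32.

ΔL = 32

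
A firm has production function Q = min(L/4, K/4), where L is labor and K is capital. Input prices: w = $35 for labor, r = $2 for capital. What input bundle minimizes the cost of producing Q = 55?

L* = 220, K* = 220

With a fixed-proportions technology, the cost-minimizing bundle uses no slack in either input: L/4 = K/4 = Q.
So L = 4·55 = 220 and K = 4·55 = 220.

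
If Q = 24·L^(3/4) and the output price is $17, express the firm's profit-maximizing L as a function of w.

L(w) = (306/w)^(4)

MP_L = (3/4)·24·L^(-1/4) = 18·L^(-1/4).
Setting P·MP_L = w: 306·L^(-1/4) = w.
Solving for L: L^(-1/4) = w/306, so L = (306/w)^(4).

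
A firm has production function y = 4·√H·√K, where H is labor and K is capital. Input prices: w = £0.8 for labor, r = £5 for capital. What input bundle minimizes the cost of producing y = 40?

H* = 25, K* = 4

Cost minimization requires the marginal rate of technical substitution to equal the input-price ratio: MP_H/MP_K = w/r.
Here MP_H/MP_K = (1/2)·(K/H)/(1/2) = (K/H). Setting this equal to 0.8/5 = 0.16 gives K = 0.16H.
Substituting into y = 40: 4·H^(1/2)·(0.16H)^(1/2) = 40.
Solving, H = 25 and K = 4.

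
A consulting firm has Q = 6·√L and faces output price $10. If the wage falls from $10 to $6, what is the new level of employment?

L* = 25

From P·MP_L = w with MP_L = 3·L^(-1/2), the labor demand is L(w) = (30/w)^(2).
At w = 10: L = 9. At w = 6: L = 25.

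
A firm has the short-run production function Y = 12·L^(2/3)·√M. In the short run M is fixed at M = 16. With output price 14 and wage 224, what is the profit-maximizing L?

With M = 16, MP_L = (2/3)·12·L^(-1/3)·16^(1/2) = 32·L^(-1/3).
Profit maximization for a price taker requires P·MP_L = w: 14·32·L^(-1/3) = 224.
So L^(-1/3) = 0.5, which gives L = 8.

L* = 8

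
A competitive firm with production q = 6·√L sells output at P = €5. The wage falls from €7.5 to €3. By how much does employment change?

From P·MP_L = w with MP_L = 3·L^(-1/2), the labor demand is L(w) = (15/w)^(2).
At w = 7.5: L = 4. At w = 3: L = 25.
ΔL = 25 − 4 = 21.

ΔL = 21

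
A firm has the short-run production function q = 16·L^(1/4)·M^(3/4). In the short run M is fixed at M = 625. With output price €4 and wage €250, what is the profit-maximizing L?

L* = 16

With M = 625, MP_L = (1/4)·16·L^(-3/4)·625^(3/4) = 500·L^(-3/4).
Profit maximization for a price taker requires P·MP_L = w: 4·500·L^(-3/4) = 250.
So L^(-3/4) = 0.125, which gives L = 16.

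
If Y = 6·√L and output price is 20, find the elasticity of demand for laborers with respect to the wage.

MP_L = (1/2)·6·L^(-1/2), so P·MP_L = w gives 60·L^(-1/2) = w.
Solving, L(w) = (60/w)^(2). This is a constant-elasticity form: L ∝ w^(−2), so ε = −2.

ε = -2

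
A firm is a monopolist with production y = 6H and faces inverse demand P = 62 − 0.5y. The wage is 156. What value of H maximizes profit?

H* = 6

Marginal revenue from the inverse demand is MR = 62 − y.
The marginal product is MP_H = 6.
A monopolist hires until marginal revenue product equals the wage: MR·MP_H = w.
(62 − 6H)·6 = 156, so H = 6.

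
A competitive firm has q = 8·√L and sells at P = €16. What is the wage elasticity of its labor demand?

MP_L = (1/2)·8·L^(-1/2), so P·MP_L = w gives 64·L^(-1/2) = w.
Solving, L(w) = (64/w)^(2). This is a constant-elasticity form: L ∝ w^(−2), so ε = −2.

ε = -2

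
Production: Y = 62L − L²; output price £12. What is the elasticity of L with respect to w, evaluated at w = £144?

From P·MP_L = w with MP_L = 62 − 2L, labor demand is L(w) = (62 − w/12)/2.
dL/dw = −1/(24) = -1/24.
At w = 144, L = 25, so ε = (dL/dw)·(w/L) = (-1/24)·(144/25) = -0.24.

ε = -0.24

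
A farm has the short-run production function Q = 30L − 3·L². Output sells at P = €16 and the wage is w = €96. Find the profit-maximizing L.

L* = 4

The marginal product of L is MP_L = 30 − 6L.
A price-taking firm hires until the value of the marginal product equals the wage: P·MP_L = w, so 16·(30 − 6L) = 96.
Then 30 − 6L = 6, giving L = 4.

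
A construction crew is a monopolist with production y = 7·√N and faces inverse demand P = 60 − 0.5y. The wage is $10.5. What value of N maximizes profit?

N* = 36

Marginal revenue from the inverse demand is MR = 60 − y.
The marginal product is MP_N = 3.5·N^(-1/2).
A monopolist hires until marginal revenue product equals the wage: MR·MP_N = w.
At N, y = 7·√N. Substituting and solving: (60 − 7·√N)·3.5·N^(-1/2) = 10.5 gives N = 36.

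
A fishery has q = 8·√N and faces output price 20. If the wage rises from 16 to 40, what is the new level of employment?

N* = 4

From P·MP_N = w with MP_N = 4·N^(-1/2), the labor demand is N(w) = (80/w)^(2).
At w = 16: N = 25. At w = 40: N = 4.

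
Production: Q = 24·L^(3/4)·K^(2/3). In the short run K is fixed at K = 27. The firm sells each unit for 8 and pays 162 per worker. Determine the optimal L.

L* = 4096

With K = 27, MP_L = (3/4)·24·L^(-1/4)·27^(2/3) = 162·L^(-1/4).
Profit maximization for a price taker requires P·MP_L = w: 8·162·L^(-1/4) = 162.
So L^(-1/4) = 0.125, which gives L = 4096.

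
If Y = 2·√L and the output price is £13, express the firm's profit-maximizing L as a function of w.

L(w) = 169/w²

MP_L = (1/2)·2·L^(-1/2) = L^(-1/2).
Setting P·MP_L = w: 13·L^(-1/2) = w.
Solving for L: L^(-1/2) = w/13, so L = (13/w)^(2).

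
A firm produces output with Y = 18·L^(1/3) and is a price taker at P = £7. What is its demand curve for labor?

L(w) = (42/w)^(3/2)

MP_L = (1/3)·18·L^(-2/3) = 6·L^(-2/3).
Setting P·MP_L = w: 42·L^(-2/3) = w.
Solving for L: L^(-2/3) = w/42, so L = (42/w)^(3/2).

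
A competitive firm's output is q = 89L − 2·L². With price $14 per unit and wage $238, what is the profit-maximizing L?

L* = 18

The marginal product of L is MP_L = 89 − 4L.
A price-taking firm hires until the value of the marginal product equals the wage: P·MP_L = w, so 14·(89 − 4L) = 238.
Then 89 − 4L = 17, giving L = 18.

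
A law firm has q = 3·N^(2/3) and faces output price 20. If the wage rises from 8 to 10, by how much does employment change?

ΔN = -61

From P·MP_N = w with MP_N = 2·N^(-1/3), the labor demand is N(w) = (40/w)^(3).
At w = 8: N = 125. At w = 10: N = 64.
ΔN = 64 − 125 = -61.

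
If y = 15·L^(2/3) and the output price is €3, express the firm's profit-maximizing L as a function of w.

MP_L = (2/3)·15·L^(-1/3) = 10·L^(-1/3).
Setting P·MP_L = w: 30·L^(-1/3) = w.
Solving for L: L^(-1/3) = w/30, so L = (30/w)^(3).

L(w) = 27000/w³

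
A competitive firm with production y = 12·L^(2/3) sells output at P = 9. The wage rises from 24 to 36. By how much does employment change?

From P·MP_L = w with MP_L = 8·L^(-1/3), the labor demand is L(w) = (72/w)^(3).
At w = 24: L = 27. At w = 36: L = 8.
ΔL = 8 − 27 = -19.

ΔL = -19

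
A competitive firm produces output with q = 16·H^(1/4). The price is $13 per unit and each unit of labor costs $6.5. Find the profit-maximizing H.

H* = 16

MP_H = (1/4)·16·H^(-3/4) = 4·H^(-3/4).
Profit maximization for a price taker requires P·MP_H = w: 13·4·H^(-3/4) = 6.5.
So H^(-3/4) = 0.125, which gives H = 16.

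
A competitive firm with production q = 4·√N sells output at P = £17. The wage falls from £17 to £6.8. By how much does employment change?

ΔN = 21

From P·MP_N = w with MP_N = 2·N^(-1/2), the labor demand is N(w) = (34/w)^(2).
At w = 17: N = 4. At w = 6.8: N = 25.
ΔN = 25 − 4 = 21.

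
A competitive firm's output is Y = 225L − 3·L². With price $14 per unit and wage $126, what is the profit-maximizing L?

The marginal product of L is MP_L = 225 − 6L.
A price-taking firm hires until the value of the marginal product equals the wage: P·MP_L = w, so 14·(225 − 6L) = 126.
Then 225 − 6L = 9, giving L = 36.

L* = 36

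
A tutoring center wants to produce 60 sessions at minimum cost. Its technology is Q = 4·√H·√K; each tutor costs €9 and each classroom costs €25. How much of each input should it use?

Cost minimization requires the marginal rate of technical substitution to equal the input-price ratio: MP_H/MP_K = w/r.
Here MP_H/MP_K = (1/2)·(K/H)/(1/2) = (K/H). Setting this equal to 9/25 = 0.36 gives K = 0.36H.
Substituting into Q = 60: 4·H^(1/2)·(0.36H)^(1/2) = 60.
Solving, H = 25 and K = 9.

H* = 25, K* = 9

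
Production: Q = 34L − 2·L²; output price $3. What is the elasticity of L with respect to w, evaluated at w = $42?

From P·MP_L = w with MP_L = 34 − 4L, labor demand is L(w) = (34 − w/3)/4.
dL/dw = −1/(12) = -1/12.
At w = 42, L = 5, so ε = (dL/dw)·(w/L) = (-1/12)·(42/5) = -0.7.

ε = -0.7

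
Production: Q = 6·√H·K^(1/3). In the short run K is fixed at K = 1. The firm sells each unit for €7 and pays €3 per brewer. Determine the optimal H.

With K = 1, MP_H = (1/2)·6·H^(-1/2)·1^(1/3) = 3·H^(-1/2).
Profit maximization for a price taker requires P·MP_H = w: 7·3·H^(-1/2) = 3.
So H^(-1/2) = 1/7, which gives H = 49.

H* = 49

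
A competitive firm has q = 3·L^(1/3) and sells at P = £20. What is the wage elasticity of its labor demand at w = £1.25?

ε = -1.5

MP_L = (1/3)·3·L^(-2/3), so P·MP_L = w gives 20·L^(-2/3) = w.
Solving, L(w) = (20/w)^(3/2). This is a constant-elasticity form: L ∝ w^(−3/2), so ε = −3/2.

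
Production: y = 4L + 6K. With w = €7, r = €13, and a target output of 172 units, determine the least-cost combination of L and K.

L* = 43, K* = 0

The inputs are perfect substitutes, so the firm uses whichever has the lower cost per unit of output.
Cost per unit of output via L is w/4 = 1.75; via K it is r/6 = 13/6. L is cheaper.
Producing y = 172 with L alone: L = 43, K = 0.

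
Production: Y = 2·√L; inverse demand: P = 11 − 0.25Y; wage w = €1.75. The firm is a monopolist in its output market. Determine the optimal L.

Marginal revenue from the inverse demand is MR = 11 − 0.5Y.
The marginal product is MP_L = L^(-1/2).
A monopolist hires until marginal revenue product equals the wage: MR·MP_L = w.
At L, Y = 2·√L. Substituting and solving: (11 − √L)·L^(-1/2) = 1.75 gives L = 16.

L* = 16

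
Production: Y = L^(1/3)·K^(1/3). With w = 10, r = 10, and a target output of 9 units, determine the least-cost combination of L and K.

Cost minimization requires the marginal rate of technical substitution to equal the input-price ratio: MP_L/MP_K = w/r.
Here MP_L/MP_K = (1/3)·(K/L)/(1/3) = (K/L). Setting this equal to 10/10 = 1 gives K = L.
Substituting into Y = 9: L^(1/3)·(L)^(1/3) = 9.
Solving, L = 27 and K = 27.

L* = 27, K* = 27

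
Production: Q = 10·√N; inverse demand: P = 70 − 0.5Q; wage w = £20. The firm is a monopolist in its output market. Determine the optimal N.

Marginal revenue from the inverse demand is MR = 70 − Q.
The marginal product is MP_N = 5·N^(-1/2).
A monopolist hires until marginal revenue product equals the wage: MR·MP_N = w.
At N, Q = 10·√N. Substituting and solving: (70 − 10·√N)·5·N^(-1/2) = 20 gives N = 25.

N* = 25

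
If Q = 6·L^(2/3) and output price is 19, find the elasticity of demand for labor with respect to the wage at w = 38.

MP_L = (2/3)·6·L^(-1/3), so P·MP_L = w gives 76·L^(-1/3) = w.
Solving, L(w) = (76/w)^(3). This is a constant-elasticity form: L ∝ w^(−3), so ε = −3.

ε = -3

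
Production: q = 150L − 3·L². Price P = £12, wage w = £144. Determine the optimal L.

L* = 23

The marginal product of L is MP_L = 150 − 6L.
A price-taking firm hires until the value of the marginal product equals the wage: P·MP_L = w, so 12·(150 − 6L) = 144.
Then 150 − 6L = 12, giving L = 23.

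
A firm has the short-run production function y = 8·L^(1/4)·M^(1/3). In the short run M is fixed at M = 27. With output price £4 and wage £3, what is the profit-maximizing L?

With M = 27, MP_L = (1/4)·8·L^(-3/4)·27^(1/3) = 6·L^(-3/4).
Profit maximization for a price taker requires P·MP_L = w: 4·6·L^(-3/4) = 3.
So L^(-3/4) = 0.125, which gives L = 16.

L* = 16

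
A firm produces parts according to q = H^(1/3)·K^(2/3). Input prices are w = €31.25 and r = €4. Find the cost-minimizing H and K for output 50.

H* = 8, K* = 125

Cost minimization requires the marginal rate of technical substitution to equal the input-price ratio: MP_H/MP_K = w/r.
Here MP_H/MP_K = (1/3)·(K/H)/(2/3) = 0.5·(K/H). Setting this equal to 31.25/4 = 7.8125 gives K = 15.625H.
Substituting into q = 50: H^(1/3)·(15.625H)^(2/3) = 50.
Solving, H = 8 and K = 125.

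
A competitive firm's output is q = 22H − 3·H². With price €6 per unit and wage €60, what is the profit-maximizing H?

The marginal product of H is MP_H = 22 − 6H.
A price-taking firm hires until the value of the marginal product equals the wage: P·MP_H = w, so 6·(22 − 6H) = 60.
Then 22 − 6H = 10, giving H = 2.

H* = 2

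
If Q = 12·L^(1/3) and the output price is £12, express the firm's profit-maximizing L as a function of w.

L(w) = (48/w)^(3/2)

MP_L = (1/3)·12·L^(-2/3) = 4·L^(-2/3).
Setting P·MP_L = w: 48·L^(-2/3) = w.
Solving for L: L^(-2/3) = w/48, so L = (48/w)^(3/2).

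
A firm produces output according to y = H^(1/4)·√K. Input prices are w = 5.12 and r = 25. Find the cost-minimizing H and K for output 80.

Cost minimization requires the marginal rate of technical substitution to equal the input-price ratio: MP_H/MP_K = w/r.
Here MP_H/MP_K = (1/4)·(K/H)/(1/2) = 0.5·(K/H). Setting this equal to 5.12/25 = 0.2048 gives K = 0.4096H.
Substituting into y = 80: H^(1/4)·(0.4096H)^(1/2) = 80.
Solving, H = 625 and K = 256.

H* = 625, K* = 256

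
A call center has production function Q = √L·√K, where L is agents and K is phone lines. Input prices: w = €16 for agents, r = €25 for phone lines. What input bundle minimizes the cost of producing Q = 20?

Cost minimization requires the marginal rate of technical substitution to equal the input-price ratio: MP_L/MP_K = w/r.
Here MP_L/MP_K = (1/2)·(K/L)/(1/2) = (K/L). Setting this equal to 16/25 = 0.64 gives K = 0.64L.
Substituting into Q = 20: L^(1/2)·(0.64L)^(1/2) = 20.
Solving, L = 25 and K = 16.

L* = 25, K* = 16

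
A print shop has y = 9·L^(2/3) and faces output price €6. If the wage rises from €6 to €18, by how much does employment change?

ΔL = -208

From P·MP_L = w with MP_L = 6·L^(-1/3), the labor demand is L(w) = (36/w)^(3).
At w = 6: L = 216. At w = 18: L = 8.
ΔL = 8 − 216 = -208.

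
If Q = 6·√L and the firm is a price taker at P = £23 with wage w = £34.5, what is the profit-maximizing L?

L* = 4

MP_L = (1/2)·6·L^(-1/2) = 3·L^(-1/2).
Profit maximization for a price taker requires P·MP_L = w: 23·3·L^(-1/2) = 34.5.
So L^(-1/2) = 0.5, which gives L = 4.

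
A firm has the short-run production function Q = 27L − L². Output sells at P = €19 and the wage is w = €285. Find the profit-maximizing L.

L* = 6

The marginal product of L is MP_L = 27 − 2L.
A price-taking firm hires until the value of the marginal product equals the wage: P·MP_L = w, so 19·(27 − 2L) = 285.
Then 27 − 2L = 15, giving L = 6.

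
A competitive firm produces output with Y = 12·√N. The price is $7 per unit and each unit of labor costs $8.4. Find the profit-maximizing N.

MP_N = (1/2)·12·N^(-1/2) = 6·N^(-1/2).
Profit maximization for a price taker requires P·MP_N = w: 7·6·N^(-1/2) = 8.4.
So N^(-1/2) = 0.2, which gives N = 25.

N* = 25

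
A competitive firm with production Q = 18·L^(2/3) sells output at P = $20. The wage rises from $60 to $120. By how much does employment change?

From P·MP_L = w with MP_L = 12·L^(-1/3), the labor demand is L(w) = (240/w)^(3).
At w = 60: L = 64. At w = 120: L = 8.
ΔL = 8 − 64 = -56.

ΔL = -56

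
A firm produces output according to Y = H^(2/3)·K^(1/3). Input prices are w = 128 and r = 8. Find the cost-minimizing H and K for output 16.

Cost minimization requires the marginal rate of technical substitution to equal the input-price ratio: MP_H/MP_K = w/r.
Here MP_H/MP_K = (2/3)·(K/H)/(1/3) = 2·(K/H). Setting this equal to 128/8 = 16 gives K = 8H.
Substituting into Y = 16: H^(2/3)·(8H)^(1/3) = 16.
Solving, H = 8 and K = 64.

H* = 8, K* = 64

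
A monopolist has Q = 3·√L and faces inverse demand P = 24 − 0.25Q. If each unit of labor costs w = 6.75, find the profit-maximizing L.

L* = 16

Marginal revenue from the inverse demand is MR = 24 − 0.5Q.
The marginal product is MP_L = 1.5·L^(-1/2).
A monopolist hires until marginal revenue product equals the wage: MR·MP_L = w.
At L, Q = 3·√L. Substituting and solving: (24 − 1.5·√L)·1.5·L^(-1/2) = 6.75 gives L = 16.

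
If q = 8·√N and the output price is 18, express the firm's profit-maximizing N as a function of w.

N(w) = 5184/w²

MP_N = (1/2)·8·N^(-1/2) = 4·N^(-1/2).
Setting P·MP_N = w: 72·N^(-1/2) = w.
Solving for N: N^(-1/2) = w/72, so N = (72/w)^(2).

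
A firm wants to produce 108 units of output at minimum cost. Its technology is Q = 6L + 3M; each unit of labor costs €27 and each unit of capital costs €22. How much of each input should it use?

The inputs are perfect substitutes, so the firm uses whichever has the lower cost per unit of output.
Cost per unit of output via L is w/6 = 4.5; via M it is r/3 = 22/3. L is cheaper.
Producing Q = 108 with L alone: L = 18, M = 0.

L* = 18, M* = 0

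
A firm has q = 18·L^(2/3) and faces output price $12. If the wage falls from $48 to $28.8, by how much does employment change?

From P·MP_L = w with MP_L = 12·L^(-1/3), the labor demand is L(w) = (144/w)^(3).
At w = 48: L = 27. At w = 28.8: L = 125.
ΔL = 125 − 27 = 98.

ΔL = 98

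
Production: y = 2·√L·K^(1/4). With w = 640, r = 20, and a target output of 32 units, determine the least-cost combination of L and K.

L* = 16, K* = 256

Cost minimization requires the marginal rate of technical substitution to equal the input-price ratio: MP_L/MP_K = w/r.
Here MP_L/MP_K = (1/2)·(K/L)/(1/4) = 2·(K/L). Setting this equal to 640/20 = 32 gives K = 16L.
Substituting into y = 32: 2·L^(1/2)·(16L)^(1/4) = 32.
Solving, L = 16 and K = 256.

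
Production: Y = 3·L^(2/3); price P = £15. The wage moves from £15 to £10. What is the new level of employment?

L* = 27

From P·MP_L = w with MP_L = 2·L^(-1/3), the labor demand is L(w) = (30/w)^(3).
At w = 15: L = 8. At w = 10: L = 27.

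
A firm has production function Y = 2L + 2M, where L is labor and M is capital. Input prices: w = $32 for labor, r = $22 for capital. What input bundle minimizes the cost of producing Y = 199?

The inputs are perfect substitutes, so the firm uses whichever has the lower cost per unit of output.
Cost per unit of output via L is w/2 = 16; via M it is r/2 = 11. M is cheaper.
Producing Y = 199 with M alone: L = 0, M = 99.5.

L* = 0, M* = 99.5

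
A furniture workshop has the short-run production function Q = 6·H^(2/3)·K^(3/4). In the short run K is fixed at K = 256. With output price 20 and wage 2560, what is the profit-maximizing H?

H* = 8

With K = 256, MP_H = (2/3)·6·H^(-1/3)·256^(3/4) = 256·H^(-1/3).
Profit maximization for a price taker requires P·MP_H = w: 20·256·H^(-1/3) = 2560.
So H^(-1/3) = 0.5, which gives H = 8.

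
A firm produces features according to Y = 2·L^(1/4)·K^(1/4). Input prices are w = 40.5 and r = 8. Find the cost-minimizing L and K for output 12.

L* = 16, K* = 81

Cost minimization requires the marginal rate of technical substitution to equal the input-price ratio: MP_L/MP_K = w/r.
Here MP_L/MP_K = (1/4)·(K/L)/(1/4) = (K/L). Setting this equal to 40.5/8 = 5.0625 gives K = 5.0625L.
Substituting into Y = 12: 2·L^(1/4)·(5.0625L)^(1/4) = 12.
Solving, L = 16 and K = 81.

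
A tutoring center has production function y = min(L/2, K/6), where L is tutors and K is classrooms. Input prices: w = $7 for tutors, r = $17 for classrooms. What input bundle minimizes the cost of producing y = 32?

With a fixed-proportions technology, the cost-minimizing bundle uses no slack in either input: L/2 = K/6 = y.
So L = 2·32 = 64 and K = 6·32 = 192.

L* = 64, K* = 192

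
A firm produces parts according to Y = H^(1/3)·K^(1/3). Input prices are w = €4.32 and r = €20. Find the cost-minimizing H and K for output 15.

Cost minimization requires the marginal rate of technical substitution to equal the input-price ratio: MP_H/MP_K = w/r.
Here MP_H/MP_K = (1/3)·(K/H)/(1/3) = (K/H). Setting this equal to 4.32/20 = 0.216 gives K = 0.216H.
Substituting into Y = 15: H^(1/3)·(0.216H)^(1/3) = 15.
Solving, H = 125 and K = 27.

H* = 125, K* = 27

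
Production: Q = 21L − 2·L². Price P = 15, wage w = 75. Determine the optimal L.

L* = 4

The marginal product of L is MP_L = 21 − 4L.
A price-taking firm hires until the value of the marginal product equals the wage: P·MP_L = w, so 15·(21 − 4L) = 75.
Then 21 − 4L = 5, giving L = 4.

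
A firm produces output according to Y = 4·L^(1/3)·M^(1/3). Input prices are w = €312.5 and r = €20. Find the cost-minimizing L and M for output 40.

L* = 8, M* = 125

Cost minimization requires the marginal rate of technical substitution to equal the input-price ratio: MP_L/MP_M = w/r.
Here MP_L/MP_M = (1/3)·(M/L)/(1/3) = (M/L). Setting this equal to 312.5/20 = 15.625 gives M = 15.625L.
Substituting into Y = 40: 4·L^(1/3)·(15.625L)^(1/3) = 40.
Solving, L = 8 and M = 125.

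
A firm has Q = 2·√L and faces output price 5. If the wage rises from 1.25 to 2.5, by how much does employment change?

From P·MP_L = w with MP_L = L^(-1/2), the labor demand is L(w) = (5/w)^(2).
At w = 1.25: L = 16. At w = 2.5: L = 4.
ΔL = 4 − 16 = -12.

ΔL = -12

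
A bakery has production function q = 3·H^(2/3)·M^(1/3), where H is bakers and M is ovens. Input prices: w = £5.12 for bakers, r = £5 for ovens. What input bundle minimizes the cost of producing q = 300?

Cost minimization requires the marginal rate of technical substitution to equal the input-price ratio: MP_H/MP_M = w/r.
Here MP_H/MP_M = (2/3)·(M/H)/(1/3) = 2·(M/H). Setting this equal to 5.12/5 = 1.024 gives M = 0.512H.
Substituting into q = 300: 3·H^(2/3)·(0.512H)^(1/3) = 300.
Solving, H = 125 and M = 64.

H* = 125, M* = 64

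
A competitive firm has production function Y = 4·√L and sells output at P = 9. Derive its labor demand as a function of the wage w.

L(w) = 324/w²

MP_L = (1/2)·4·L^(-1/2) = 2·L^(-1/2).
Setting P·MP_L = w: 18·L^(-1/2) = w.
Solving for L: L^(-1/2) = w/18, so L = (18/w)^(2).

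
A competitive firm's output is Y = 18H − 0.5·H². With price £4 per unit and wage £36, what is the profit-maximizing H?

The marginal product of H is MP_H = 18 − H.
A price-taking firm hires until the value of the marginal product equals the wage: P·MP_H = w, so 4·(18 − H) = 36.
Then 18 − H = 9, giving H = 9.

H* = 9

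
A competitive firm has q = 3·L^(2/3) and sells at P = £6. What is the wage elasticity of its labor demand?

MP_L = (2/3)·3·L^(-1/3), so P·MP_L = w gives 12·L^(-1/3) = w.
Solving, L(w) = (12/w)^(3). This is a constant-elasticity form: L ∝ w^(−3), so ε = −3.

ε = -3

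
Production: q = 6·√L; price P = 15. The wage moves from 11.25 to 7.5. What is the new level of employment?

From P·MP_L = w with MP_L = 3·L^(-1/2), the labor demand is L(w) = (45/w)^(2).
At w = 11.25: L = 16. At w = 7.5: L = 36.

L* = 36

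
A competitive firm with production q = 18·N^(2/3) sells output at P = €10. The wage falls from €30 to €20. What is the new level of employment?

N* = 216

From P·MP_N = w with MP_N = 12·N^(-1/3), the labor demand is N(w) = (120/w)^(3).
At w = 30: N = 64. At w = 20: N = 216.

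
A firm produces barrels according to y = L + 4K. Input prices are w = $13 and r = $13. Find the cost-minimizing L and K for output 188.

The inputs are perfect substitutes, so the firm uses whichever has the lower cost per unit of output.
Cost per unit of output via L is 13; via K it is 3.25. K is cheaper.
Producing y = 188 with K alone: L = 0, K = 47.

L* = 0, K* = 47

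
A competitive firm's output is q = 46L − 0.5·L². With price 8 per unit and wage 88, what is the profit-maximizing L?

L* = 35

The marginal product of L is MP_L = 46 − L.
A price-taking firm hires until the value of the marginal product equals the wage: P·MP_L = w, so 8·(46 − L) = 88.
Then 46 − L = 11, giving L = 35.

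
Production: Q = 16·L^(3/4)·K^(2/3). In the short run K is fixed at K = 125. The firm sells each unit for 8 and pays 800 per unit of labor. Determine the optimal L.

With K = 125, MP_L = (3/4)·16·L^(-1/4)·125^(2/3) = 300·L^(-1/4).
Profit maximization for a price taker requires P·MP_L = w: 8·300·L^(-1/4) = 800.
So L^(-1/4) = 1/3, which gives L = 81.

L* = 81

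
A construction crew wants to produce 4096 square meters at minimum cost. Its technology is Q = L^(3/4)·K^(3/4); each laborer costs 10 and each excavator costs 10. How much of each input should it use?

Cost minimization requires the marginal rate of technical substitution to equal the input-price ratio: MP_L/MP_K = w/r.
Here MP_L/MP_K = (3/4)·(K/L)/(3/4) = (K/L). Setting this equal to 10/10 = 1 gives K = L.
Substituting into Q = 4096: L^(3/4)·(L)^(3/4) = 4096.
Solving, L = 256 and K = 256.

L* = 256, K* = 256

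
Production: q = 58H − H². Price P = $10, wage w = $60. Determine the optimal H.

The marginal product of H is MP_H = 58 − 2H.
A price-taking firm hires until the value of the marginal product equals the wage: P·MP_H = w, so 10·(58 − 2H) = 60.
Then 58 − 2H = 6, giving H = 26.

H* = 26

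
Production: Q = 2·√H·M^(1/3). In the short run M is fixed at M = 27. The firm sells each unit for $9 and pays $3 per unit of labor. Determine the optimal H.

With M = 27, MP_H = (1/2)·2·H^(-1/2)·27^(1/3) = 3·H^(-1/2).
Profit maximization for a price taker requires P·MP_H = w: 9·3·H^(-1/2) = 3.
So H^(-1/2) = 1/9, which gives H = 81.

H* = 81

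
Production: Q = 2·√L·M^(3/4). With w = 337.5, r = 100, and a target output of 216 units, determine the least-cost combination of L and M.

Cost minimization requires the marginal rate of technical substitution to equal the input-price ratio: MP_L/MP_M = w/r.
Here MP_L/MP_M = (1/2)·(M/L)/(3/4) = (2/3)·(M/L). Setting this equal to 337.5/100 = 3.375 gives M = 5.0625L.
Substituting into Q = 216: 2·L^(1/2)·(5.0625L)^(3/4) = 216.
Solving, L = 16 and M = 81.

L* = 16, M* = 81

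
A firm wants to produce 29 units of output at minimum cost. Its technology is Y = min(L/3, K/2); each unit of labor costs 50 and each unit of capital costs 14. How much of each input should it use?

L* = 87, K* = 58

With a fixed-proportions technology, the cost-minimizing bundle uses no slack in either input: L/3 = K/2 = Y.
So L = 3·29 = 87 and K = 2·29 = 58.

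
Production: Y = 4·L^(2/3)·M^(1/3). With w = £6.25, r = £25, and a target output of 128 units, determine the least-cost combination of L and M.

L* = 64, M* = 8

Cost minimization requires the marginal rate of technical substitution to equal the input-price ratio: MP_L/MP_M = w/r.
Here MP_L/MP_M = (2/3)·(M/L)/(1/3) = 2·(M/L). Setting this equal to 6.25/25 = 0.25 gives M = 0.125L.
Substituting into Y = 128: 4·L^(2/3)·(0.125L)^(1/3) = 128.
Solving, L = 64 and M = 8.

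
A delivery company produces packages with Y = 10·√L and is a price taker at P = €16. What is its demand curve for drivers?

L(w) = 6400/w²

MP_L = (1/2)·10·L^(-1/2) = 5·L^(-1/2).
Setting P·MP_L = w: 80·L^(-1/2) = w.
Solving for L: L^(-1/2) = w/80, so L = (80/w)^(2).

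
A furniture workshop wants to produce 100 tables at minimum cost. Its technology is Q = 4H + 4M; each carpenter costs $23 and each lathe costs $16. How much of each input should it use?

The inputs are perfect substitutes, so the firm uses whichever has the lower cost per unit of output.
Cost per unit of output via H is w/4 = 5.75; via M it is r/4 = 4. M is cheaper.
Producing Q = 100 with M alone: H = 0, M = 25.

H* = 0, M* = 25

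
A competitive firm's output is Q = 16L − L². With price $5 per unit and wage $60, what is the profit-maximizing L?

The marginal product of L is MP_L = 16 − 2L.
A price-taking firm hires until the value of the marginal product equals the wage: P·MP_L = w, so 5·(16 − 2L) = 60.
Then 16 − 2L = 12, giving L = 2.

L* = 2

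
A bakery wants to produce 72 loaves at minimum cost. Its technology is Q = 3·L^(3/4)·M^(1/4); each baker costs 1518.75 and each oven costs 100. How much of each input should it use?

Cost minimization requires the marginal rate of technical substitution to equal the input-price ratio: MP_L/MP_M = w/r.
Here MP_L/MP_M = (3/4)·(M/L)/(1/4) = 3·(M/L). Setting this equal to 1518.75/100 = 15.1875 gives M = 5.0625L.
Substituting into Q = 72: 3·L^(3/4)·(5.0625L)^(1/4) = 72.
Solving, L = 16 and M = 81.

L* = 16, M* = 81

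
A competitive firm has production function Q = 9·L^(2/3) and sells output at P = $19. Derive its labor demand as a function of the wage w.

MP_L = (2/3)·9·L^(-1/3) = 6·L^(-1/3).
Setting P·MP_L = w: 114·L^(-1/3) = w.
Solving for L: L^(-1/3) = w/114, so L = (114/w)^(3).

L(w) = 1481544/w³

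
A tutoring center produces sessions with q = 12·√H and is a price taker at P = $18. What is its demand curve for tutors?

MP_H = (1/2)·12·H^(-1/2) = 6·H^(-1/2).
Setting P·MP_H = w: 108·H^(-1/2) = w.
Solving for H: H^(-1/2) = w/108, so H = (108/w)^(2).

H(w) = 11664/w²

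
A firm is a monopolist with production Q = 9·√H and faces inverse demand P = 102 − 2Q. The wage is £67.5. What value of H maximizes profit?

H* = 4

Marginal revenue from the inverse demand is MR = 102 − 4Q.
The marginal product is MP_H = 4.5·H^(-1/2).
A monopolist hires until marginal revenue product equals the wage: MR·MP_H = w.
At H, Q = 9·√H. Substituting and solving: (102 − 36·√H)·4.5·H^(-1/2) = 67.5 gives H = 4.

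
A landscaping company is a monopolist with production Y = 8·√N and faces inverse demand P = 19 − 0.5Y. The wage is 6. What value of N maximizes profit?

N* = 4

Marginal revenue from the inverse demand is MR = 19 − Y.
The marginal product is MP_N = 4·N^(-1/2).
A monopolist hires until marginal revenue product equals the wage: MR·MP_N = w.
At N, Y = 8·√N. Substituting and solving: (19 − 8·√N)·4·N^(-1/2) = 6 gives N = 4.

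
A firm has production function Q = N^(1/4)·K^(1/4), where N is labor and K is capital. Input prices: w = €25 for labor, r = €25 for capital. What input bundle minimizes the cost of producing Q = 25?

Cost minimization requires the marginal rate of technical substitution to equal the input-price ratio: MP_N/MP_K = w/r.
Here MP_N/MP_K = (1/4)·(K/N)/(1/4) = (K/N). Setting this equal to 25/25 = 1 gives K = N.
Substituting into Q = 25: N^(1/4)·(N)^(1/4) = 25.
Solving, N = 625 and K = 625.

N* = 625, K* = 625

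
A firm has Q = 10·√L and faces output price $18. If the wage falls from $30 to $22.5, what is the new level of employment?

From P·MP_L = w with MP_L = 5·L^(-1/2), the labor demand is L(w) = (90/w)^(2).
At w = 30: L = 9. At w = 22.5: L = 16.

L* = 16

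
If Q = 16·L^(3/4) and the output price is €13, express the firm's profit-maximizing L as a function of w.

L(w) = (156/w)^(4)

MP_L = (3/4)·16·L^(-1/4) = 12·L^(-1/4).
Setting P·MP_L = w: 156·L^(-1/4) = w.
Solving for L: L^(-1/4) = w/156, so L = (156/w)^(4).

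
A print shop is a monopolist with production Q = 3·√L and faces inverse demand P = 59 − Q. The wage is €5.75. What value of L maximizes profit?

Marginal revenue from the inverse demand is MR = 59 − 2Q.
The marginal product is MP_L = 1.5·L^(-1/2).
A monopolist hires until marginal revenue product equals the wage: MR·MP_L = w.
At L, Q = 3·√L. Substituting and solving: (59 − 6·√L)·1.5·L^(-1/2) = 5.75 gives L = 36.

L* = 36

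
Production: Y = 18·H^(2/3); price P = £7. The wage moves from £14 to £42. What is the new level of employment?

From P·MP_H = w with MP_H = 12·H^(-1/3), the labor demand is H(w) = (84/w)^(3).
At w = 14: H = 216. At w = 42: H = 8.

H* = 8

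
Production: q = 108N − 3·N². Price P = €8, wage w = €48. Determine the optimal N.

N* = 17

The marginal product of N is MP_N = 108 − 6N.
A price-taking firm hires until the value of the marginal product equals the wage: P·MP_N = w, so 8·(108 − 6N) = 48.
Then 108 − 6N = 6, giving N = 17.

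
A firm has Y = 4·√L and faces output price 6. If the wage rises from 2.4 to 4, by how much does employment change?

ΔL = -16

From P·MP_L = w with MP_L = 2·L^(-1/2), the labor demand is L(w) = (12/w)^(2).
At w = 2.4: L = 25. At w = 4: L = 9.
ΔL = 9 − 25 = -16.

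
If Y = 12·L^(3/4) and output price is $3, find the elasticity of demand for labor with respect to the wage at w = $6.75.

ε = -4

MP_L = (3/4)·12·L^(-1/4), so P·MP_L = w gives 27·L^(-1/4) = w.
Solving, L(w) = (27/w)^(4). This is a constant-elasticity form: L ∝ w^(−4), so ε = −4.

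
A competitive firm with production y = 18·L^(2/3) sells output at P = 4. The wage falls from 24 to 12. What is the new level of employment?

From P·MP_L = w with MP_L = 12·L^(-1/3), the labor demand is L(w) = (48/w)^(3).
At w = 24: L = 8. At w = 12: L = 64.

L* = 64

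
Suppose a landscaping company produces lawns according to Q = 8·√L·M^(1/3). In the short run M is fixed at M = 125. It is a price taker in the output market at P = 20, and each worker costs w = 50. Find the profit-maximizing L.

With M = 125, MP_L = (1/2)·8·L^(-1/2)·125^(1/3) = 20·L^(-1/2).
Profit maximization for a price taker requires P·MP_L = w: 20·20·L^(-1/2) = 50.
So L^(-1/2) = 0.125, which gives L = 64.

L* = 64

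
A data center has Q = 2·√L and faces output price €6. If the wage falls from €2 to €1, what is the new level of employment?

L* = 36

From P·MP_L = w with MP_L = L^(-1/2), the labor demand is L(w) = (6/w)^(2).
At w = 2: L = 9. At w = 1: L = 36.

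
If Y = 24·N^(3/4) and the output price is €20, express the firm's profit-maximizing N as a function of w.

N(w) = (360/w)^(4)

MP_N = (3/4)·24·N^(-1/4) = 18·N^(-1/4).
Setting P·MP_N = w: 360·N^(-1/4) = w.
Solving for N: N^(-1/4) = w/360, so N = (360/w)^(4).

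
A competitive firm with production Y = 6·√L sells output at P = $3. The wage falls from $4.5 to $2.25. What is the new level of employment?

From P·MP_L = w with MP_L = 3·L^(-1/2), the labor demand is L(w) = (9/w)^(2).
At w = 4.5: L = 4. At w = 2.25: L = 16.

L* = 16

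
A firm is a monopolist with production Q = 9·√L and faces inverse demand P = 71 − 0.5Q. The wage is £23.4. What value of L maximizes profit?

L* = 25

Marginal revenue from the inverse demand is MR = 71 − Q.
The marginal product is MP_L = 4.5·L^(-1/2).
A monopolist hires until marginal revenue product equals the wage: MR·MP_L = w.
At L, Q = 9·√L. Substituting and solving: (71 − 9·√L)·4.5·L^(-1/2) = 23.4 gives L = 25.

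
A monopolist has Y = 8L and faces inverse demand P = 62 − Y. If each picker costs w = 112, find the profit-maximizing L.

Marginal revenue from the inverse demand is MR = 62 − 2Y.
The marginal product is MP_L = 8.
A monopolist hires until marginal revenue product equals the wage: MR·MP_L = w.
(62 − 16L)·8 = 112, so L = 3.

L* = 3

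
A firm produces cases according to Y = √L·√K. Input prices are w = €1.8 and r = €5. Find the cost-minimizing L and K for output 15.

L* = 25, K* = 9

Cost minimization requires the marginal rate of technical substitution to equal the input-price ratio: MP_L/MP_K = w/r.
Here MP_L/MP_K = (1/2)·(K/L)/(1/2) = (K/L). Setting this equal to 1.8/5 = 0.36 gives K = 0.36L.
Substituting into Y = 15: L^(1/2)·(0.36L)^(1/2) = 15.
Solving, L = 25 and K = 9.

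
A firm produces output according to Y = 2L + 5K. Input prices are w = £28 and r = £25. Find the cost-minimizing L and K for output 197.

The inputs are perfect substitutes, so the firm uses whichever has the lower cost per unit of output.
Cost per unit of output via L is w/2 = 14; via K it is r/5 = 5. K is cheaper.
Producing Y = 197 with K alone: L = 0, K = 39.4.

L* = 0, K* = 39.4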